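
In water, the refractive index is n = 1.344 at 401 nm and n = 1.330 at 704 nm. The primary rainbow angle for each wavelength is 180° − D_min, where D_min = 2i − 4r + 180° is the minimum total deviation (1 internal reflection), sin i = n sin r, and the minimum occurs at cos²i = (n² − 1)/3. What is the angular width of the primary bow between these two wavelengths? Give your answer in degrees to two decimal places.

2.01°

At 401 nm (n = 1.344): cos²i = 0.26878 → i = 58.772°, r = 39.512°, D_min = 139.495°, rainbow angle = 40.505°.
At 704 nm (n = 1.330): cos²i = 0.25630 → i = 59.585°, r = 40.422°, D_min = 137.484°, rainbow angle = 42.516°.
Angular width = |40.505° − 42.516°| = 2.011°.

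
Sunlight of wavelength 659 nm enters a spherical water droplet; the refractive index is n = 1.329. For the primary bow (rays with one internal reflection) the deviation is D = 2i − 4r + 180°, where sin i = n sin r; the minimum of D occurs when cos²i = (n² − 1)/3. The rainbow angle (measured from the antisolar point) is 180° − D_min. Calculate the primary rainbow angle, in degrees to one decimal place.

42.7°

cos²i = (1.76624 − 1)/3 = 0.25541; i = arccos(0.50538) = 59.643°.
sin r = sin 59.643°/1.329 = 0.64928; r = 40.487°.
D_min = 2·59.643° − 4·40.487° + 180° = 137.337°.
Rainbow angle = 180° − D_min = 42.663°.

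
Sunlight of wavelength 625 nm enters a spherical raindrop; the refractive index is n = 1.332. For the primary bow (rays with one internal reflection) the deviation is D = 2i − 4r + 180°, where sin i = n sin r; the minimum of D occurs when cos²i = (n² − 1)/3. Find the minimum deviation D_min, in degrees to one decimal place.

cos²i = (1.77422 − 1)/3 = 0.25807; i = arccos(0.50801) = 59.469°.
sin r = sin 59.469°/1.332 = 0.64666; r = 40.290°.
D_min = 2·59.469° − 4·40.290° + 180° = 137.776°.

137.8°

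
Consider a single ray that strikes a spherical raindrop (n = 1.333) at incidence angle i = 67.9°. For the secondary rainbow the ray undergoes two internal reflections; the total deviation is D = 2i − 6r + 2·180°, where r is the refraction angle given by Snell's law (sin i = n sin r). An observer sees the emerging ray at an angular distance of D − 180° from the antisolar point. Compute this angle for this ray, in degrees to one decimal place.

51.6°

sin r = sin 67.9° / 1.333 = 0.9265/1.333 = 0.6951; r = 44.03°.
D = 2·67.9° − 6·44.03° + 2·180° = 135.80° − 264.20° + 360° = 231.60°.
Angle from antisolar point = D − 180° = 51.60°.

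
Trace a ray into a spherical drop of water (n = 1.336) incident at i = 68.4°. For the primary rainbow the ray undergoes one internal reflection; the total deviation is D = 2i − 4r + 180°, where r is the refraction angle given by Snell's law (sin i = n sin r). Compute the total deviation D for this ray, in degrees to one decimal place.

sin r = sin 68.4° / 1.336 = 0.9298/1.336 = 0.6959; r = 44.10°.
D = 2·68.4° − 4·44.10° + 180° = 136.80° − 176.41° + 180° = 140.39°.

140.4°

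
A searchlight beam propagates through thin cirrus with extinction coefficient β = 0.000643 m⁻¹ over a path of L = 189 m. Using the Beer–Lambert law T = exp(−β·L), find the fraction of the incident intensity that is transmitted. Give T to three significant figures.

τ = β·L = 0.000643 × 189 = 0.1215.
T = exp(−0.1215) = 0.8856.

0.886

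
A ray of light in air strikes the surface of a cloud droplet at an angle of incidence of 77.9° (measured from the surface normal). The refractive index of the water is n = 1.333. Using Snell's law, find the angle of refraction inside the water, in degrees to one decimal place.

47.2°

Snell: sin θ_r = sin θ_i / n = sin 77.9° / 1.333 = 0.9778 / 1.333 = 0.7335.
θ_r = arcsin(0.7335) = 47.18°.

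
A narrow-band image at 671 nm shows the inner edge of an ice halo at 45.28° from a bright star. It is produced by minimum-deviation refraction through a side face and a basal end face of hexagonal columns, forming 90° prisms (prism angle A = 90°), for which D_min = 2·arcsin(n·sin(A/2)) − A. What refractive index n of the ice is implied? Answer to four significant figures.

Rearranging: n = sin((D_min + A)/2) / sin(A/2).
(D_min + A)/2 = (45.28° + 90°)/2 = 67.640°.
n = sin 67.640° / sin 45° = 0.9248 / 0.7071 = 1.3079.

1.308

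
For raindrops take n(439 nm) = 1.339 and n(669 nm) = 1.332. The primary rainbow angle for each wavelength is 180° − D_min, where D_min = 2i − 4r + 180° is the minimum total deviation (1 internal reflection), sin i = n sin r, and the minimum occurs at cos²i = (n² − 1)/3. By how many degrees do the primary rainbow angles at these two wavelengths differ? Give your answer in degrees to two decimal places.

1.01°

At 439 nm (n = 1.339): cos²i = 0.26431 → i = 59.062°, r = 39.834°, D_min = 138.786°, rainbow angle = 41.214°.
At 669 nm (n = 1.332): cos²i = 0.25807 → i = 59.469°, r = 40.290°, D_min = 137.776°, rainbow angle = 42.224°.
Angular width = |41.214° − 42.224°| = 1.010°.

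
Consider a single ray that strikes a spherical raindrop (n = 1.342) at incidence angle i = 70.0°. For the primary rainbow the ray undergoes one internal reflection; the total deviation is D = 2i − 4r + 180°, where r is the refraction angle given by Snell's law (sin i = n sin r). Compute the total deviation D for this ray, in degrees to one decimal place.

142.2°

sin r = sin 70.0° / 1.342 = 0.9397/1.342 = 0.7002; r = 44.44°.
D = 2·70.0° − 4·44.44° + 180° = 140.00° − 177.78° + 180° = 142.22°.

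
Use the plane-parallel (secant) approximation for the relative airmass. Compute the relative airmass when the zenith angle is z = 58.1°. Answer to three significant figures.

1.89

X = sec z = 1/cos 58.1° = 1/0.5284 = 1.8924.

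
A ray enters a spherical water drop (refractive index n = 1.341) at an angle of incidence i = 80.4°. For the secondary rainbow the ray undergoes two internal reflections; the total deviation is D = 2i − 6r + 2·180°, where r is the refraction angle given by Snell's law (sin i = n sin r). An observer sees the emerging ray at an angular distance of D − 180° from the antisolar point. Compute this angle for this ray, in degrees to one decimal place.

56.8°

sin r = sin 80.4° / 1.341 = 0.9860/1.341 = 0.7353; r = 47.33°.
D = 2·80.4° − 6·47.33° + 2·180° = 160.80° − 283.98° + 360° = 236.82°.
Angle from antisolar point = D − 180° = 56.82°.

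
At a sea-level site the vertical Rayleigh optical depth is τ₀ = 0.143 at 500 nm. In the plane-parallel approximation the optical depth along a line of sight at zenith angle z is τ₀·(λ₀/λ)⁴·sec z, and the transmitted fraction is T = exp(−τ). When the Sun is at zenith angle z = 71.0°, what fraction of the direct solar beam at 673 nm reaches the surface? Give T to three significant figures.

sec 71.0° = 3.0716.
τ = 0.143 × (500/673)⁴ × 3.0716 = 0.143 × 0.3047 × 3.0716 = 0.1338.
T = exp(−0.1338) = 0.8747.

0.875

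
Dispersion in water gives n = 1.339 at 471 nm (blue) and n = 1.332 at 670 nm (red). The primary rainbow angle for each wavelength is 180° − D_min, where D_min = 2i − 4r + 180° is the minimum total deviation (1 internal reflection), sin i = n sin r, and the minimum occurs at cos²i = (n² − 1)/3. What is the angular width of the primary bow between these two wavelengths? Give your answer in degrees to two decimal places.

At 471 nm (n = 1.339): cos²i = 0.26431 → i = 59.062°, r = 39.834°, D_min = 138.786°, rainbow angle = 41.214°.
At 670 nm (n = 1.332): cos²i = 0.25807 → i = 59.469°, r = 40.290°, D_min = 137.776°, rainbow angle = 42.224°.
Angular width = |41.214° − 42.224°| = 1.010°.

1.01°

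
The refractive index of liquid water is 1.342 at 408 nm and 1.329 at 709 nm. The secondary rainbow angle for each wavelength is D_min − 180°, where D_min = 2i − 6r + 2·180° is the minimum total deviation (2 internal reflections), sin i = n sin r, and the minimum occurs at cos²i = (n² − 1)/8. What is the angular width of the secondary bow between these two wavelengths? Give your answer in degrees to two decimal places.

3.39°

At 408 nm (n = 1.342): cos²i = 0.10012 → i = 71.554°, r = 44.981°, D_min = 233.222°, rainbow angle = 53.222°.
At 709 nm (n = 1.329): cos²i = 0.09578 → i = 71.972°, r = 45.685°, D_min = 229.837°, rainbow angle = 49.837°.
Angular width = |53.222° − 49.837°| = 3.385°.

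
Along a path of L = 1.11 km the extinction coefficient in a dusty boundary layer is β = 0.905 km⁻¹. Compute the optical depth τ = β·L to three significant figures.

τ = β·L = 0.905 × 1.11 = 1.0046.

1.00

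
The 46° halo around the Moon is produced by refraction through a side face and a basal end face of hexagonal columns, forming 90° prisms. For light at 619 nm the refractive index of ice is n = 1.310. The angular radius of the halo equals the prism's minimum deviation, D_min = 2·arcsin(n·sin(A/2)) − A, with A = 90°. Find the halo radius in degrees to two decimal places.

45.73°

n·sin(A/2) = 1.310 × sin 45° = 1.310 × 0.7071 = 0.9263.
D_min = 2·arcsin(0.9263) − 90° = 2 × 67.867° − 90° = 45.733°.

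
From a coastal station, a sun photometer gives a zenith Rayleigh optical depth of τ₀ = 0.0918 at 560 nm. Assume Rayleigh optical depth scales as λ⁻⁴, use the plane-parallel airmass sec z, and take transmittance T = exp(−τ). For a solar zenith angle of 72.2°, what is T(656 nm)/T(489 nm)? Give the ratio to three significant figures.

1.43

Airmass: sec 72.2° = 3.2712.
τ(656 nm) = 0.0918 × (560/656)⁴ × 3.2712 = 0.0918 × 0.5311 × 3.2712 = 0.1595.
τ(489 nm) = 0.0918 × (560/489)⁴ × 3.2712 = 0.0918 × 1.7200 × 3.2712 = 0.5165.
T(656)/T(489) = exp(τ_B − τ_A) = exp(0.3570) = 1.4291.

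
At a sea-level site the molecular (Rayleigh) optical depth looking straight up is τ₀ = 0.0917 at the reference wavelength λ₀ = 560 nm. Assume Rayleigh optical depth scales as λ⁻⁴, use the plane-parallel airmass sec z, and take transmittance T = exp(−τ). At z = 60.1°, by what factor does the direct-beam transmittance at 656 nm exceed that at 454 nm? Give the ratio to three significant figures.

Airmass: sec 60.1° = 2.0061.
τ(656 nm) = 0.0917 × (560/656)⁴ × 2.0061 = 0.0917 × 0.5311 × 2.0061 = 0.0977.
τ(454 nm) = 0.0917 × (560/454)⁴ × 2.0061 = 0.0917 × 2.3149 × 2.0061 = 0.4258.
T(656)/T(454) = exp(τ_B − τ_A) = exp(0.3281) = 1.3884.

1.39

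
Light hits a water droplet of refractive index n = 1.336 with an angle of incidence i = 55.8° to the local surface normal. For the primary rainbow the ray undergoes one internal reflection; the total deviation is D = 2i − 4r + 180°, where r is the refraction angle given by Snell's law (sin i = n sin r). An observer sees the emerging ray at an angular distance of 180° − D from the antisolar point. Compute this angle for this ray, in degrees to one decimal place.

41.4°

sin r = sin 55.8° / 1.336 = 0.8271/1.336 = 0.6191; r = 38.25°.
D = 2·55.8° − 4·38.25° + 180° = 111.60° − 152.99° + 180° = 138.61°.
Angle from antisolar point = 180° − D = 41.39°.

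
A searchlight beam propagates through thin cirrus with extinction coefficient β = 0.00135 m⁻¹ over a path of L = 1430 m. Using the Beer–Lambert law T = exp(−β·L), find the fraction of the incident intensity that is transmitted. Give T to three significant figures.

0.145

τ = β·L = 0.00135 × 1430 = 1.9305.
T = exp(−1.9305) = 0.1451.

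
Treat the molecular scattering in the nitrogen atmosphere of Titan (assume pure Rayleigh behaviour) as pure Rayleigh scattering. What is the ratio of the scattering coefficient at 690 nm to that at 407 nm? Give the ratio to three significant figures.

Rayleigh scattering ∝ λ⁻⁴, so the ratio of coefficients is the inverse fourth power of the wavelength ratio.
σ(690)/σ(407) = (407/690)⁴ = (0.5899)⁴ = 0.1211.

0.121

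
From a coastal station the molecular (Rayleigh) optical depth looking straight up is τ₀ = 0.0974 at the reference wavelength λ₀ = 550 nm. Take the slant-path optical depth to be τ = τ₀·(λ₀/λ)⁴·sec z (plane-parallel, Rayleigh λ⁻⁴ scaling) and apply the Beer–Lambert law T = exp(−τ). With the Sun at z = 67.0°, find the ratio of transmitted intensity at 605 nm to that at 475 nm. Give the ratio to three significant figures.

1.32

Airmass: sec 67.0° = 2.5593.
τ(605 nm) = 0.0974 × (550/605)⁴ × 2.5593 = 0.0974 × 0.6830 × 2.5593 = 0.1703.
τ(475 nm) = 0.0974 × (550/475)⁴ × 2.5593 = 0.0974 × 1.7975 × 2.5593 = 0.4481.
T(605)/T(475) = exp(τ_B − τ_A) = exp(0.2778) = 1.3203.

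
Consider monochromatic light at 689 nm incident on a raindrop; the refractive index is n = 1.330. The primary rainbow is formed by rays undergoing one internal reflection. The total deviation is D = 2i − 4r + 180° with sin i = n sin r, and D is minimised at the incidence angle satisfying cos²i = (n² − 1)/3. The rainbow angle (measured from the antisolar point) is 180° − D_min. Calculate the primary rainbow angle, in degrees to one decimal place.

42.5°

cos²i = (1.76890 − 1)/3 = 0.25630; i = arccos(0.50626) = 59.585°.
sin r = sin 59.585°/1.330 = 0.64841; r = 40.422°.
D_min = 2·59.585° − 4·40.422° + 180° = 137.484°.
Rainbow angle = 180° − D_min = 42.516°.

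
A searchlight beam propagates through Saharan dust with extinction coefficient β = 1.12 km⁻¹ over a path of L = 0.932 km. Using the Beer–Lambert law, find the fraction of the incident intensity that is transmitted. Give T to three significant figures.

0.352

τ = β·L = 1.12 × 0.932 = 1.0438.
T = exp(−1.0438) = 0.3521.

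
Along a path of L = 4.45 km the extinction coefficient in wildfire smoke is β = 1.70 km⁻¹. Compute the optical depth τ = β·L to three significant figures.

7.57

τ = β·L = 1.70 × 4.45 = 7.5650.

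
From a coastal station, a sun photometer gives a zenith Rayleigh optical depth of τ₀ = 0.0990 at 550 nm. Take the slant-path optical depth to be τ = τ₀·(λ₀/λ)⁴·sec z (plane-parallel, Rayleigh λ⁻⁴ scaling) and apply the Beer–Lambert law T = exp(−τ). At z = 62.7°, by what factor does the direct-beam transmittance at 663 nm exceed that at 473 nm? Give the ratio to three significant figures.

Airmass: sec 62.7° = 2.1803.
τ(663 nm) = 0.0990 × (550/663)⁴ × 2.1803 = 0.0990 × 0.4736 × 2.1803 = 0.1022.
τ(473 nm) = 0.0990 × (550/473)⁴ × 2.1803 = 0.0990 × 1.8281 × 2.1803 = 0.3946.
T(663)/T(473) = exp(τ_B − τ_A) = exp(0.2924) = 1.3396.

1.34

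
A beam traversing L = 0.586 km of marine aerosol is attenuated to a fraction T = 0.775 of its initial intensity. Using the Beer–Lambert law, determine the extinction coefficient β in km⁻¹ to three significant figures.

0.435 km⁻¹

Beer–Lambert: T = exp(−βL) ⇒ β = −ln(T)/L = −ln(0.775)/0.586 = 0.2549/0.586 = 0.435 km⁻¹.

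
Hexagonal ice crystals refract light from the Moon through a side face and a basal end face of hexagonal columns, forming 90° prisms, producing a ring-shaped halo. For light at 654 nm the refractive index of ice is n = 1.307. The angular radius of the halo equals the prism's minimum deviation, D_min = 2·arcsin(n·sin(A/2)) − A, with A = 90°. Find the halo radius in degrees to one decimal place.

n·sin(A/2) = 1.307 × sin 45° = 1.307 × 0.7071 = 0.9242.
D_min = 2·arcsin(0.9242) − 90° = 2 × 67.546° − 90° = 45.093°.

45.1°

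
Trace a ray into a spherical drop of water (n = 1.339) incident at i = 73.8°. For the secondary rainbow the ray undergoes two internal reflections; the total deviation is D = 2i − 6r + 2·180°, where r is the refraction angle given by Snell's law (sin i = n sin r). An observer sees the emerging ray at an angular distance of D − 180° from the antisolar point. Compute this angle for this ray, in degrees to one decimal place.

sin r = sin 73.8° / 1.339 = 0.9603/1.339 = 0.7172; r = 45.82°.
D = 2·73.8° − 6·45.82° + 2·180° = 147.60° − 274.93° + 360° = 232.67°.
Angle from antisolar point = D − 180° = 52.67°.

52.7°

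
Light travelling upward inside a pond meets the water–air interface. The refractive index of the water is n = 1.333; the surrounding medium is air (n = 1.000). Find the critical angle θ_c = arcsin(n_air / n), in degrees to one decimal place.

48.6°

sin θ_c = n_air / n = 1.000 / 1.333 = 0.7502.
θ_c = arcsin(0.7502) = 48.61°.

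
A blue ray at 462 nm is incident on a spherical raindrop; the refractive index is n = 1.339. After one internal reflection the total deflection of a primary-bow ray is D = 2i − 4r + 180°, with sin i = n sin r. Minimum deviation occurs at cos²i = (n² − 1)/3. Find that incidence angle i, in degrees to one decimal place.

59.1°

cos²i = (1.339² − 1)/3 = (1.79292 − 1)/3 = 0.26431.
cos i = 0.51411, so i = 59.062°.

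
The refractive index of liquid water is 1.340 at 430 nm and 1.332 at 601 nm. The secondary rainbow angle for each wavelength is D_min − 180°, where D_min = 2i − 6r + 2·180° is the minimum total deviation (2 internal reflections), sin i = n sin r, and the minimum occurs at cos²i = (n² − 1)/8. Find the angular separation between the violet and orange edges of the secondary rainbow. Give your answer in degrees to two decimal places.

At 430 nm (n = 1.340): cos²i = 0.09945 → i = 71.618°, r = 45.088°, D_min = 232.709°, rainbow angle = 52.709°.
At 601 nm (n = 1.332): cos²i = 0.09678 → i = 71.875°, r = 45.520°, D_min = 230.628°, rainbow angle = 50.628°.
Angular width = |52.709° − 50.628°| = 2.080°.

2.08°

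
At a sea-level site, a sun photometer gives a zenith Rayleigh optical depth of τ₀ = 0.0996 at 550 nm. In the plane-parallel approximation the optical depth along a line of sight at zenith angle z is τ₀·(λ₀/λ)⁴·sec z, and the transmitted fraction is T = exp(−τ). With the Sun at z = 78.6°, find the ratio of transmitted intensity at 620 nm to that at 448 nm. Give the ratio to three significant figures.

2.30

Airmass: sec 78.6° = 5.0593.
τ(620 nm) = 0.0996 × (550/620)⁴ × 5.0593 = 0.0996 × 0.6193 × 5.0593 = 0.3121.
τ(448 nm) = 0.0996 × (550/448)⁴ × 5.0593 = 0.0996 × 2.2716 × 5.0593 = 1.1447.
T(620)/T(448) = exp(τ_B − τ_A) = exp(0.8326) = 2.2994.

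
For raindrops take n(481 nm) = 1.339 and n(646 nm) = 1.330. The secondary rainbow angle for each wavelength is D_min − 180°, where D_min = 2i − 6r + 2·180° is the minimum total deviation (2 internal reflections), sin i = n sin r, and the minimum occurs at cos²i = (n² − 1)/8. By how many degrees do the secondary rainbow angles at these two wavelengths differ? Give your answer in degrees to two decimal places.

At 481 nm (n = 1.339): cos²i = 0.09912 → i = 71.650°, r = 45.141°, D_min = 232.451°, rainbow angle = 52.451°.
At 646 nm (n = 1.330): cos²i = 0.09611 → i = 71.940°, r = 45.630°, D_min = 230.101°, rainbow angle = 50.101°.
Angular width = |52.451° − 50.101°| = 2.350°.

2.35°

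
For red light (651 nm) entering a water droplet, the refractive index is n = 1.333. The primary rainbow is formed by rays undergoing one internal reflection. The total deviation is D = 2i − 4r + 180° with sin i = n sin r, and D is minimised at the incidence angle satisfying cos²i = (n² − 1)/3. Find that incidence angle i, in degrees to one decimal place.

59.4°

cos²i = (1.333² − 1)/3 = (1.77689 − 1)/3 = 0.25896.
cos i = 0.50888, so i = 59.410°.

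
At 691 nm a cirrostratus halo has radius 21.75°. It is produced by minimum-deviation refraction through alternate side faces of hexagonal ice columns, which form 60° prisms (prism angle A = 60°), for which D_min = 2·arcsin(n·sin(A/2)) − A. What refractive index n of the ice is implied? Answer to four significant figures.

1.309

Rearranging: n = sin((D_min + A)/2) / sin(A/2).
(D_min + A)/2 = (21.75° + 60°)/2 = 40.875°.
n = sin 40.875° / sin 30° = 0.6544 / 0.5000 = 1.3088.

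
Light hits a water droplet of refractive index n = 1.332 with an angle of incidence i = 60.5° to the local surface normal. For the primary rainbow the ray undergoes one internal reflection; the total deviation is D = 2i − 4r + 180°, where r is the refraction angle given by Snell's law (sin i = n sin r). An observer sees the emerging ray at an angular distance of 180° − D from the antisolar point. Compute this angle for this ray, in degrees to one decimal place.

sin r = sin 60.5° / 1.332 = 0.8704/1.332 = 0.6534; r = 40.80°.
D = 2·60.5° − 4·40.80° + 180° = 121.00° − 163.20° + 180° = 137.80°.
Angle from antisolar point = 180° − D = 42.20°.

42.2°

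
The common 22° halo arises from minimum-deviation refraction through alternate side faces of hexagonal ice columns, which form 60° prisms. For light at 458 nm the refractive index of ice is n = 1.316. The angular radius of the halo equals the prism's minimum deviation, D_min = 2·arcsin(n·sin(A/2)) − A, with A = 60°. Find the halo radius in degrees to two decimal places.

n·sin(A/2) = 1.316 × sin 30° = 1.316 × 0.5000 = 0.6580.
D_min = 2·arcsin(0.6580) − 60° = 2 × 41.148° − 60° = 22.295°.

22.30°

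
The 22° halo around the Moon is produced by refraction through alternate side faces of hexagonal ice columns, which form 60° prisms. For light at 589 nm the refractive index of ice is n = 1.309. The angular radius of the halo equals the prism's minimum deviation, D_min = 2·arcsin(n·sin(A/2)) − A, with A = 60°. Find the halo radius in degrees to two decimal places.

n·sin(A/2) = 1.309 × sin 30° = 1.309 × 0.5000 = 0.6545.
D_min = 2·arcsin(0.6545) − 60° = 2 × 40.882° − 60° = 21.763°.

21.76°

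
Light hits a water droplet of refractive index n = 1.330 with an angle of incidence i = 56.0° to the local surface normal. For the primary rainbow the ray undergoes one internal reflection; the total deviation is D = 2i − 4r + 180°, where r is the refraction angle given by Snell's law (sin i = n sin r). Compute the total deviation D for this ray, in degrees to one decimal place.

137.8°

sin r = sin 56.0° / 1.330 = 0.8290/1.330 = 0.6233; r = 38.56°.
D = 2·56.0° − 4·38.56° + 180° = 112.00° − 154.24° + 180° = 137.76°.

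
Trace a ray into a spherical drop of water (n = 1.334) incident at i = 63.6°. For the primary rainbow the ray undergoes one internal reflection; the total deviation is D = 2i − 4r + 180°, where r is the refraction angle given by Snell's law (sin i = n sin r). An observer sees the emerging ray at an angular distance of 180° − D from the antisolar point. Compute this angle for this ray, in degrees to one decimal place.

sin r = sin 63.6° / 1.334 = 0.8957/1.334 = 0.6714; r = 42.18°.
D = 2·63.6° − 4·42.18° + 180° = 127.20° − 168.72° + 180° = 138.48°.
Angle from antisolar point = 180° − D = 41.52°.

41.5°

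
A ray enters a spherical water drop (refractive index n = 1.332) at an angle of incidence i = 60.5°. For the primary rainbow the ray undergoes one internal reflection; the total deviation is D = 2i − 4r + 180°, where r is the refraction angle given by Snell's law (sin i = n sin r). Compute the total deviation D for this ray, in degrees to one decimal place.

137.8°

sin r = sin 60.5° / 1.332 = 0.8704/1.332 = 0.6534; r = 40.80°.
D = 2·60.5° − 4·40.80° + 180° = 121.00° − 163.20° + 180° = 137.80°.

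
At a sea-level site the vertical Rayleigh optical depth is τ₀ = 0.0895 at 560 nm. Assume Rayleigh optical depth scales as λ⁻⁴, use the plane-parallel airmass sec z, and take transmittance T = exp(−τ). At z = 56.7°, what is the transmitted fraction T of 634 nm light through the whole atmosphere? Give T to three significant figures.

sec 56.7° = 1.8214.
τ = 0.0895 × (560/634)⁴ × 1.8214 = 0.0895 × 0.6087 × 1.8214 = 0.0992.
T = exp(−0.0992) = 0.9055.

0.906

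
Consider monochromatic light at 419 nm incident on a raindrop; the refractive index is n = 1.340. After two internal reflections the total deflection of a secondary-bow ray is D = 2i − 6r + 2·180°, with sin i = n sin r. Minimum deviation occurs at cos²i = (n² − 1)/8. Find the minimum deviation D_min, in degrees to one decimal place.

cos²i = (1.79560 − 1)/8 = 0.09945; i = arccos(0.31536) = 71.618°.
sin r = sin 71.618°/1.340 = 0.70819; r = 45.088°.
D_min = 2·71.618° − 6·45.088° + 360° = 232.709°.

232.7°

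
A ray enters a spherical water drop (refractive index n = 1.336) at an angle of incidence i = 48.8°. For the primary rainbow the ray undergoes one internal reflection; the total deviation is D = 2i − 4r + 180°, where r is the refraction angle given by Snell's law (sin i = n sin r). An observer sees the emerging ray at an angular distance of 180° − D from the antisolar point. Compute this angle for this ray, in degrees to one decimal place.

sin r = sin 48.8° / 1.336 = 0.7524/1.336 = 0.5632; r = 34.28°.
D = 2·48.8° − 4·34.28° + 180° = 97.60° − 137.11° + 180° = 140.49°.
Angle from antisolar point = 180° − D = 39.51°.

39.5°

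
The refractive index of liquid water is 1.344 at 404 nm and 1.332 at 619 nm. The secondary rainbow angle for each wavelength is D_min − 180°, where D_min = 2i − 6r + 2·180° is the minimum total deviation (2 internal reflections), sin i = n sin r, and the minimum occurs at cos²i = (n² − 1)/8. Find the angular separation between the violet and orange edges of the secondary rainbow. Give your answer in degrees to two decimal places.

At 404 nm (n = 1.344): cos²i = 0.10079 → i = 71.490°, r = 44.874°, D_min = 233.733°, rainbow angle = 53.733°.
At 619 nm (n = 1.332): cos²i = 0.09678 → i = 71.875°, r = 45.520°, D_min = 230.628°, rainbow angle = 50.628°.
Angular width = |53.733° − 50.628°| = 3.104°.

3.10°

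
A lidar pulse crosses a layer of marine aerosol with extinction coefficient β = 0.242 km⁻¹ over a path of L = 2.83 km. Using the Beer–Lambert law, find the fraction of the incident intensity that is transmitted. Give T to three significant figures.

0.504

τ = β·L = 0.242 × 2.83 = 0.6849.
T = exp(−0.6849) = 0.5042.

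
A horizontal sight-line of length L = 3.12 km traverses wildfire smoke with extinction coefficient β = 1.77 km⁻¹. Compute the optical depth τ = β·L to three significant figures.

τ = β·L = 1.77 × 3.12 = 5.5224.

5.52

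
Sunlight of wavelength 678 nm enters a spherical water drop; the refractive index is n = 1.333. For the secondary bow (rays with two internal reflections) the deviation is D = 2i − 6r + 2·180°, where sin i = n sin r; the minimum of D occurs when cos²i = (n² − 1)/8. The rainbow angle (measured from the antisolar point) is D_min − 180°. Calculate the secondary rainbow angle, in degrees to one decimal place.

cos²i = (1.77689 − 1)/8 = 0.09711; i = arccos(0.31163) = 71.843°.
sin r = sin 71.843°/1.333 = 0.71283; r = 45.466°.
D_min = 2·71.843° − 6·45.466° + 360° = 230.891°.
Rainbow angle = D_min − 180° = 50.891°.

50.9°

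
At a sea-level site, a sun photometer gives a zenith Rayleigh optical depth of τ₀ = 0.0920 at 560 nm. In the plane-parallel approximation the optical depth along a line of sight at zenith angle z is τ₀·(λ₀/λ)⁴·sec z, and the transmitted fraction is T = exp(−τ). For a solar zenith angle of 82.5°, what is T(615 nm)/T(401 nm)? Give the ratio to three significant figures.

8.99

Airmass: sec 82.5° = 7.6613.
τ(615 nm) = 0.0920 × (560/615)⁴ × 7.6613 = 0.0920 × 0.6875 × 7.6613 = 0.4846.
τ(401 nm) = 0.0920 × (560/401)⁴ × 7.6613 = 0.0920 × 3.8034 × 7.6613 = 2.6808.
T(615)/T(401) = exp(τ_B − τ_A) = exp(2.1962) = 8.9912.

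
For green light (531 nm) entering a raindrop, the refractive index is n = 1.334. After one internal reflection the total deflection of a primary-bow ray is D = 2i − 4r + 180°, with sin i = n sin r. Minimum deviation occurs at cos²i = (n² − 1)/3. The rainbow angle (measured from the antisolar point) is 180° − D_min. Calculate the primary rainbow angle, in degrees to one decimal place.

cos²i = (1.77956 − 1)/3 = 0.25985; i = arccos(0.50976) = 59.352°.
sin r = sin 59.352°/1.334 = 0.64492; r = 40.159°.
D_min = 2·59.352° − 4·40.159° + 180° = 138.067°.
Rainbow angle = 180° − D_min = 41.933°.

41.9°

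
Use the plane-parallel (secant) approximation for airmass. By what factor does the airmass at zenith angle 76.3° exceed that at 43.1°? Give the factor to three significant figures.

3.08

X(76.3°)/X(43.1°) = sec 76.3° / sec 43.1° = cos 43.1° / cos 76.3° = 0.7302/0.2368 = 3.0830.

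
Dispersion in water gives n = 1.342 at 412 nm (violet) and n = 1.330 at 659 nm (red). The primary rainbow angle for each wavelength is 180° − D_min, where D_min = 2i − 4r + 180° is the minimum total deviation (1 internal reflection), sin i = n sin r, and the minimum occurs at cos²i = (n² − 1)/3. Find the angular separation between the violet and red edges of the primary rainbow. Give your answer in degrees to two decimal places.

At 412 nm (n = 1.342): cos²i = 0.26699 → i = 58.888°, r = 39.641°, D_min = 139.213°, rainbow angle = 40.787°.
At 659 nm (n = 1.330): cos²i = 0.25630 → i = 59.585°, r = 40.422°, D_min = 137.484°, rainbow angle = 42.516°.
Angular width = |40.787° − 42.516°| = 1.729°.

1.73°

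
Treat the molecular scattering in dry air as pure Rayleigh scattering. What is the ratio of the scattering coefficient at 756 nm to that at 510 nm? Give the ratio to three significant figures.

Rayleigh scattering ∝ λ⁻⁴, so the ratio of coefficients is the inverse fourth power of the wavelength ratio.
σ(756)/σ(510) = (510/756)⁴ = (0.6746)⁴ = 0.2071.

0.207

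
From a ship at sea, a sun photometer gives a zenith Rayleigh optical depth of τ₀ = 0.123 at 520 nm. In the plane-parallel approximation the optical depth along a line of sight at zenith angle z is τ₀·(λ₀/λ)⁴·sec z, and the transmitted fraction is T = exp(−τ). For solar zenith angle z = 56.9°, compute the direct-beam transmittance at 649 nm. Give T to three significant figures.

sec 56.9° = 1.8312.
τ = 0.123 × (520/649)⁴ × 1.8312 = 0.123 × 0.4121 × 1.8312 = 0.0928.
T = exp(−0.0928) = 0.9114.

0.911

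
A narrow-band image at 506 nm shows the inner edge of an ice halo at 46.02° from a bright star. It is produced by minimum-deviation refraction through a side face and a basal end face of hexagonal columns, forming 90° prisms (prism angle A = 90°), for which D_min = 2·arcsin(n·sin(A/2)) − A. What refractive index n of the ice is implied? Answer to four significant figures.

Rearranging: n = sin((D_min + A)/2) / sin(A/2).
(D_min + A)/2 = (46.02° + 90°)/2 = 68.010°.
n = sin 68.010° / sin 45° = 0.9272 / 0.7071 = 1.3113.

1.311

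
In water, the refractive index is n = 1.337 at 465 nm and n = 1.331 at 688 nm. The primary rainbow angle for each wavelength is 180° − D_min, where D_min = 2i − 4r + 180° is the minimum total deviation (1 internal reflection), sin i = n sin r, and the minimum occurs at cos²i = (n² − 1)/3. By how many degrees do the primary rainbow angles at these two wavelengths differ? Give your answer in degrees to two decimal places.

0.87°

At 465 nm (n = 1.337): cos²i = 0.26252 → i = 59.178°, r = 39.964°, D_min = 138.500°, rainbow angle = 41.500°.
At 688 nm (n = 1.331): cos²i = 0.25719 → i = 59.527°, r = 40.356°, D_min = 137.630°, rainbow angle = 42.370°.
Angular width = |41.500° − 42.370°| = 0.870°.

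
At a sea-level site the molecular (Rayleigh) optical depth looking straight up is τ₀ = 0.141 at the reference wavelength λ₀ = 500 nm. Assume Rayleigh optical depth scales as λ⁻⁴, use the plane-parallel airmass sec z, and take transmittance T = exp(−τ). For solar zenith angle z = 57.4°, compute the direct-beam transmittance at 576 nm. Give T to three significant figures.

0.862

sec 57.4° = 1.8561.
τ = 0.141 × (500/576)⁴ × 1.8561 = 0.141 × 0.5678 × 1.8561 = 0.1486.
T = exp(−0.1486) = 0.8619.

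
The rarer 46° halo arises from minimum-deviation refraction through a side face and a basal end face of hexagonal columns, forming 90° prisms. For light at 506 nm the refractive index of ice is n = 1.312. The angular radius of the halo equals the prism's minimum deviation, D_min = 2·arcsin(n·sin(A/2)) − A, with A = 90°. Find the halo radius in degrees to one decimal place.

46.2°

n·sin(A/2) = 1.312 × sin 45° = 1.312 × 0.7071 = 0.9277.
D_min = 2·arcsin(0.9277) − 90° = 2 × 68.083° − 90° = 46.166°.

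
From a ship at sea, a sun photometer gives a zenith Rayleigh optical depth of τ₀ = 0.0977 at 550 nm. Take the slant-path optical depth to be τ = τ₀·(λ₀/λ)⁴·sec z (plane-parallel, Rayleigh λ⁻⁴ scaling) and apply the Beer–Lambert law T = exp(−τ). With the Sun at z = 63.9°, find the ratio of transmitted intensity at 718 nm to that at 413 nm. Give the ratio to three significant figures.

1.86

Airmass: sec 63.9° = 2.2730.
τ(718 nm) = 0.0977 × (550/718)⁴ × 2.2730 = 0.0977 × 0.3443 × 2.2730 = 0.0765.
τ(413 nm) = 0.0977 × (550/413)⁴ × 2.2730 = 0.0977 × 3.1452 × 2.2730 = 0.6985.
T(718)/T(413) = exp(τ_B − τ_A) = exp(0.6220) = 1.8627.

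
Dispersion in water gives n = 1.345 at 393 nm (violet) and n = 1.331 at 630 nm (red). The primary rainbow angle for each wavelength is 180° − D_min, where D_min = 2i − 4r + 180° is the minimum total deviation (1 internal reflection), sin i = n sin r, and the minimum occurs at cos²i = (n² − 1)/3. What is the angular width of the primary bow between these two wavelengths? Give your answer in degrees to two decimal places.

2.01°

At 393 nm (n = 1.345): cos²i = 0.26967 → i = 58.715°, r = 39.448°, D_min = 139.635°, rainbow angle = 40.365°.
At 630 nm (n = 1.331): cos²i = 0.25719 → i = 59.527°, r = 40.356°, D_min = 137.630°, rainbow angle = 42.370°.
Angular width = |40.365° − 42.370°| = 2.005°.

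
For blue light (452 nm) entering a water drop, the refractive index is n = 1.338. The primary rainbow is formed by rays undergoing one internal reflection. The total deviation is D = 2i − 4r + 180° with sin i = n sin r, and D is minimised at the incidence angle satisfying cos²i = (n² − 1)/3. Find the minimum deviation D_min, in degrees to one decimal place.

cos²i = (1.79024 − 1)/3 = 0.26341; i = arccos(0.51324) = 59.120°.
sin r = sin 59.120°/1.338 = 0.64144; r = 39.899°.
D_min = 2·59.120° − 4·39.899° + 180° = 138.643°.

138.6°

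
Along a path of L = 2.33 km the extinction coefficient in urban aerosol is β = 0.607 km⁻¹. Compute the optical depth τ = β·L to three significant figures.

τ = β·L = 0.607 × 2.33 = 1.4143.

1.41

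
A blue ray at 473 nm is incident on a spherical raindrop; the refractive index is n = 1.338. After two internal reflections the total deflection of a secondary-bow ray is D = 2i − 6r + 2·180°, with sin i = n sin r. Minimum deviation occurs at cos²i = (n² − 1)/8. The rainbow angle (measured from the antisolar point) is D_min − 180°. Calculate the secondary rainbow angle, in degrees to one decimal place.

cos²i = (1.79024 − 1)/8 = 0.09878; i = arccos(0.31429) = 71.682°.
sin r = sin 71.682°/1.338 = 0.70951; r = 45.195°.
D_min = 2·71.682° − 6·45.195° + 360° = 232.193°.
Rainbow angle = D_min − 180° = 52.193°.

52.2°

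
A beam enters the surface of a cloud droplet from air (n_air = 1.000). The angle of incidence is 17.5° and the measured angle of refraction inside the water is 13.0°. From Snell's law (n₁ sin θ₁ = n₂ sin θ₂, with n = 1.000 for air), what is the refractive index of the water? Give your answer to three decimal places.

n = sin θ_i / sin θ_r = sin 17.5° / sin 13.0° = 0.3007 / 0.2250 = 1.3368.

1.337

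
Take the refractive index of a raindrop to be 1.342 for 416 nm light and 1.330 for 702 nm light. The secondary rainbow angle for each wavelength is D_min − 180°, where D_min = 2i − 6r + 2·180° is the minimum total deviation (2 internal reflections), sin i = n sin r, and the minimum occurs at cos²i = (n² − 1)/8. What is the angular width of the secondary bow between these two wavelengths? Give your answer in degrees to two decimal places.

3.12°

At 416 nm (n = 1.342): cos²i = 0.10012 → i = 71.554°, r = 44.981°, D_min = 233.222°, rainbow angle = 53.222°.
At 702 nm (n = 1.330): cos²i = 0.09611 → i = 71.940°, r = 45.630°, D_min = 230.101°, rainbow angle = 50.101°.
Angular width = |53.222° − 50.101°| = 3.121°.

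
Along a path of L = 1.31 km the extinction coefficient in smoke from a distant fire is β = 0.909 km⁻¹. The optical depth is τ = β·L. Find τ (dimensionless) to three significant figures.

τ = β·L = 0.909 × 1.31 = 1.1908.

1.19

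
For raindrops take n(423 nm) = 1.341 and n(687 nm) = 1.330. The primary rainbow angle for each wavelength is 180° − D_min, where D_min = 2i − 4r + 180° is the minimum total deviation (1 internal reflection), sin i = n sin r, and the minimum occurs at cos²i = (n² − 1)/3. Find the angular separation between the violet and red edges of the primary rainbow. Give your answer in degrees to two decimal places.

At 423 nm (n = 1.341): cos²i = 0.26609 → i = 58.946°, r = 39.705°, D_min = 139.071°, rainbow angle = 40.929°.
At 687 nm (n = 1.330): cos²i = 0.25630 → i = 59.585°, r = 40.422°, D_min = 137.484°, rainbow angle = 42.516°.
Angular width = |40.929° − 42.516°| = 1.588°.

1.59°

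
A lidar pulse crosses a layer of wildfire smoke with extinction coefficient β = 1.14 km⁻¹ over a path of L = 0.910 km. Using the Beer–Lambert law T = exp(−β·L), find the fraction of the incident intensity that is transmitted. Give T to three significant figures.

0.354

τ = β·L = 1.14 × 0.910 = 1.0374.
T = exp(−1.0374) = 0.3544.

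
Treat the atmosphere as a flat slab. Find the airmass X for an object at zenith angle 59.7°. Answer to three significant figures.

1.98

X = sec z = 1/cos 59.7° = 1/0.5045 = 1.9821.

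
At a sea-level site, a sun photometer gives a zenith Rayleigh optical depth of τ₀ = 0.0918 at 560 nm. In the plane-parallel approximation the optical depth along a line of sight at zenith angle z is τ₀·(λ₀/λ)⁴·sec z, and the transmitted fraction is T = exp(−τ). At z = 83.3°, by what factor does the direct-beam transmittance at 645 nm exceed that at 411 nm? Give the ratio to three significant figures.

Airmass: sec 83.3° = 8.5711.
τ(645 nm) = 0.0918 × (560/645)⁴ × 8.5711 = 0.0918 × 0.5682 × 8.5711 = 0.4471.
τ(411 nm) = 0.0918 × (560/411)⁴ × 8.5711 = 0.0918 × 3.4466 × 8.5711 = 2.7118.
T(645)/T(411) = exp(τ_B − τ_A) = exp(2.2648) = 9.6288.

9.63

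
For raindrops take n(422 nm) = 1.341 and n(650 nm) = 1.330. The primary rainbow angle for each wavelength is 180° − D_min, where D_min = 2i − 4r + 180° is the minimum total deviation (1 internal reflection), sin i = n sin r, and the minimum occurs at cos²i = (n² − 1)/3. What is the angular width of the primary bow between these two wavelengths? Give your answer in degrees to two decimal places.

At 422 nm (n = 1.341): cos²i = 0.26609 → i = 58.946°, r = 39.705°, D_min = 139.071°, rainbow angle = 40.929°.
At 650 nm (n = 1.330): cos²i = 0.25630 → i = 59.585°, r = 40.422°, D_min = 137.484°, rainbow angle = 42.516°.
Angular width = |40.929° − 42.516°| = 1.588°.

1.59°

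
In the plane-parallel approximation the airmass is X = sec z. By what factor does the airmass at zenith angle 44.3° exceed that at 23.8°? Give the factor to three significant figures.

X(44.3°)/X(23.8°) = sec 44.3° / sec 23.8° = cos 23.8° / cos 44.3° = 0.9150/0.7157 = 1.2784.

1.28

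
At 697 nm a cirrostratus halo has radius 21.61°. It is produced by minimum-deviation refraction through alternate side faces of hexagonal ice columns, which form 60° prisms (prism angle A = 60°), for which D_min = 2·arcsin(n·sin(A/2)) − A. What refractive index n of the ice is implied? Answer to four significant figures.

1.307

Rearranging: n = sin((D_min + A)/2) / sin(A/2).
(D_min + A)/2 = (21.61° + 60°)/2 = 40.805°.
n = sin 40.805° / sin 30° = 0.6535 / 0.5000 = 1.3070.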